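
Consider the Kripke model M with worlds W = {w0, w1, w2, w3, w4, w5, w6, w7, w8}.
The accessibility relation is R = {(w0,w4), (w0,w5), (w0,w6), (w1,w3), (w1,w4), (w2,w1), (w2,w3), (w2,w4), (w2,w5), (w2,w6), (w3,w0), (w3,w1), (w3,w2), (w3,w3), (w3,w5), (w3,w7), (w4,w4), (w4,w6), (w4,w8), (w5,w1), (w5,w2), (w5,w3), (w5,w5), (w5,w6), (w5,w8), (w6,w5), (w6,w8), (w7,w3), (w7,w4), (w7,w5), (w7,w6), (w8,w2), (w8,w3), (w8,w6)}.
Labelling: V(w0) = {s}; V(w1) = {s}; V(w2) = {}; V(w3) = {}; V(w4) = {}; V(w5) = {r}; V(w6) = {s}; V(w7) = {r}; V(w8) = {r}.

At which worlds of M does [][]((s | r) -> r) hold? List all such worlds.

none

Let φ = [][]((s | r) -> r). Evaluate φ at each world:
  w0 (successors {w4, w5, w6}): φ is false.
  w1 (successors {w3, w4}): φ is false.
  w2 (successors {w1, w3, w4, w5, w6}): φ is false.
  w3 (successors {w0, w1, w2, w3, w5, w7}): φ is false.
  w4 (successors {w4, w6, w8}): φ is false.
  w5 (successors {w1, w2, w3, w5, w6, w8}): φ is false.
  w6 (successors {w5, w8}): φ is false.
  w7 (successors {w3, w4, w5, w6}): φ is false.
  w8 (successors {w2, w3, w6}): φ is false.
For instance, at w1:
  At w1: [][]((s | r) -> r) requires []((s | r) -> r) at every successor {w3, w4}.
    []((s | r) -> r) fails at w3, so [][]((s | r) -> r) is false at w1.
      At w3: []((s | r) -> r) requires (s | r) -> r at every successor {w0, w1, w2, w3, w5, w7}.
        (s | r) -> r fails at w0, so []((s | r) -> r) is false at w3.
Satisfying worlds: none.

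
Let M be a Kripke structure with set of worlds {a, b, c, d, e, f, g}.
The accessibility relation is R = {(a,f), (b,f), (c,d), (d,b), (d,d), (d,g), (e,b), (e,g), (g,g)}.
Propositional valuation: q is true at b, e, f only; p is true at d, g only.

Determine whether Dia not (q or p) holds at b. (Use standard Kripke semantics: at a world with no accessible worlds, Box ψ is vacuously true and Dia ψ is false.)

Recall that Dia ψ holds at a world iff ψ holds at some accessible world.
At b: Dia not (q or p) requires not (q or p) at some successor in {f}.
  At f: not (q or p) is false.
So Dia not (q or p) is false at b.

No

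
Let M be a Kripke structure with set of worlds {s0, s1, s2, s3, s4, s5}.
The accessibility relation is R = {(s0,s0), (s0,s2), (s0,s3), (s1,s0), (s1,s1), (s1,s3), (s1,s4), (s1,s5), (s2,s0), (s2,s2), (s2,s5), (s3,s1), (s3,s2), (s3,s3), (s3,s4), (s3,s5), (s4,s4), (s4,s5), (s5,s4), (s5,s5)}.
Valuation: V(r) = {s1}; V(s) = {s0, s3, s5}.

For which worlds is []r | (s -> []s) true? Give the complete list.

Let φ = []r | (s -> []s). Evaluate φ at each world:
  s0 (successors {s0, s2, s3}): φ is false.
  s1 (successors {s0, s1, s3, s4, s5}): φ is true.
  s2 (successors {s0, s2, s5}): φ is true.
  s3 (successors {s1, s2, s3, s4, s5}): φ is false.
  s4 (successors {s4, s5}): φ is true.
  s5 (successors {s4, s5}): φ is false.
For instance, at s2:
  At s2: []r is false, s -> []s is true, so []r | (s -> []s) is true.
    At s2: []r requires r at every successor {s0, s2, s5}.
      r fails at s0, so []r is false at s2.
    At s2: s is false, []s is false, so s -> []s is true.
      At s2: []s requires s at every successor {s0, s2, s5}.
        s fails at s2, so []s is false at s2.
Satisfying worlds: {s1, s2, s4}

s1, s2, s4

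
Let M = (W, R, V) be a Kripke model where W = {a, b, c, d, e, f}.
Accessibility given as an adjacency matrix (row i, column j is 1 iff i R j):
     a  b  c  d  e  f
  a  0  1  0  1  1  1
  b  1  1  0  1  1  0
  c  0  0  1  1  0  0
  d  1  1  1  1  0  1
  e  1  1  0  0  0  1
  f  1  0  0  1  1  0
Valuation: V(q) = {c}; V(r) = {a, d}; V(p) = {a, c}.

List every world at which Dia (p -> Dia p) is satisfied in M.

Let φ = Dia (p -> Dia p). Evaluate φ at each world:
  a (successors {b, d, e, f}): φ is true.
  b (successors {a, b, d, e}): φ is true.
  c (successors {c, d}): φ is true.
  d (successors {a, b, c, d, f}): φ is true.
  e (successors {a, b, f}): φ is true.
  f (successors {a, d, e}): φ is true.
For instance, at a:
  At a: Dia (p -> Dia p) requires p -> Dia p at some successor in {b, d, e, f}.
    p -> Dia p holds at b, so Dia (p -> Dia p) is true at a.
      At b: p is false, Dia p is true, so p -> Dia p is true.
Satisfying worlds: {a, b, c, d, e, f}

a, b, c, d, e, f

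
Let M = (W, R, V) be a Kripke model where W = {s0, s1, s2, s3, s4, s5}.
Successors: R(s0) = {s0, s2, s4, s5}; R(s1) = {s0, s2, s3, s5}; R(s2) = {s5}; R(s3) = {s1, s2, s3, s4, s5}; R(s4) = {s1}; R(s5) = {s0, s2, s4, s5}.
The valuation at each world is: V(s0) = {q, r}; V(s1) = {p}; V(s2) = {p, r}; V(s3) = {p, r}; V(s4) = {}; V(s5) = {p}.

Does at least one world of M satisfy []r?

No

Recall that []ψ holds at a world iff ψ holds at every accessible world, and <>ψ holds iff ψ holds at some accessible world.
Let φ = []r. Evaluate φ at each world:
  s0 (successors {s0, s2, s4, s5}): φ is false.
  s1 (successors {s0, s2, s3, s5}): φ is false.
  s2 (successors {s5}): φ is false.
  s3 (successors {s1, s2, s3, s4, s5}): φ is false.
  s4 (successors {s1}): φ is false.
  s5 (successors {s0, s2, s4, s5}): φ is false.
For instance, at s1:
  At s1: []r requires r at every successor {s0, s2, s3, s5}.
    r fails at s5, so []r is false at s1.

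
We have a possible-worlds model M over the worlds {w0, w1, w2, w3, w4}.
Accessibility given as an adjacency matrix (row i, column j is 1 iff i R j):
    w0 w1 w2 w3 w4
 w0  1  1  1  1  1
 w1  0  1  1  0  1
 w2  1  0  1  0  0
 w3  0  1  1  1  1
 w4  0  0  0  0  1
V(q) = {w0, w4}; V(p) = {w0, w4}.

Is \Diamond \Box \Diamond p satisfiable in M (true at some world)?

Let φ = \Diamond \Box \Diamond p. Evaluate φ at each world:
  w0 (successors {w0, w1, w2, w3, w4}): φ is true.
  w1 (successors {w1, w2, w4}): φ is true.
  w2 (successors {w0, w2}): φ is true.
  w3 (successors {w1, w2, w3, w4}): φ is true.
  w4 (successors {w4}): φ is true.
Detail at w0 (witness):
  At w0: \Diamond \Box \Diamond p requires \Box \Diamond p at some successor in {w0, w1, w2, w3, w4}.
    \Box \Diamond p holds at w0, so \Diamond \Box \Diamond p is true at w0.
      At w0: \Box \Diamond p requires \Diamond p at every successor {w0, w1, w2, w3, w4}.
        At w0: \Diamond p is true.
        At w1: \Diamond p is true.
        At w2: \Diamond p is true.
        At w3: \Diamond p is true.
        At w4: \Diamond p is true.
      So \Box \Diamond p is true at w0.

Yes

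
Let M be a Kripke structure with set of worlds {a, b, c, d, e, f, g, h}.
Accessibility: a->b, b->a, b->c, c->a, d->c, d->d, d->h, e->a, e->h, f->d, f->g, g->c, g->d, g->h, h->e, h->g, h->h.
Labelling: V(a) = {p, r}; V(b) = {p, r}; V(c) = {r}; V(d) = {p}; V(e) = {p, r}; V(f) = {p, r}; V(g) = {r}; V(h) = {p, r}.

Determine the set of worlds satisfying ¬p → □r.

Let φ = ¬p → □r. Evaluate φ at each world:
  a (successors {b}): φ is true.
  b (successors {a, c}): φ is true.
  c (successors {a}): φ is true.
  d (successors {c, d, h}): φ is true.
  e (successors {a, h}): φ is true.
  f (successors {d, g}): φ is true.
  g (successors {c, d, h}): φ is false.
  h (successors {e, g, h}): φ is true.
For instance, at h:
  At h: ¬p is false, □r is true, so ¬p → □r is true.
    At h: □r requires r at every successor {e, g, h}.
      At e: r is true.
      At g: r is true.
      At h: r is true.
    So □r is true at h.
Satisfying worlds: {a, b, c, d, e, f, h}

a, b, c, d, e, f, h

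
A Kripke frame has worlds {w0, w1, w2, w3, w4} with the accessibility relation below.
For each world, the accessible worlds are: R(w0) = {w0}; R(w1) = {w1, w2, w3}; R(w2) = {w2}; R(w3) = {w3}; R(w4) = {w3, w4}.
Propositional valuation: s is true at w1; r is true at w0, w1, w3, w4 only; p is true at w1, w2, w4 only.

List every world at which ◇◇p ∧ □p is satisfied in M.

Let φ = ◇◇p ∧ □p. Evaluate φ at each world:
  w0 (successors {w0}): φ is false.
  w1 (successors {w1, w2, w3}): φ is false.
  w2 (successors {w2}): φ is true.
  w3 (successors {w3}): φ is false.
  w4 (successors {w3, w4}): φ is false.
For instance, at w1:
  At w1: ◇◇p is true, □p is false, so ◇◇p ∧ □p is false.
    At w1: ◇◇p requires ◇p at some successor in {w1, w2, w3}.
      ◇p holds at w1, so ◇◇p is true at w1.
    At w1: □p requires p at every successor {w1, w2, w3}.
      p fails at w3, so □p is false at w1.
Satisfying worlds: {w2}

w2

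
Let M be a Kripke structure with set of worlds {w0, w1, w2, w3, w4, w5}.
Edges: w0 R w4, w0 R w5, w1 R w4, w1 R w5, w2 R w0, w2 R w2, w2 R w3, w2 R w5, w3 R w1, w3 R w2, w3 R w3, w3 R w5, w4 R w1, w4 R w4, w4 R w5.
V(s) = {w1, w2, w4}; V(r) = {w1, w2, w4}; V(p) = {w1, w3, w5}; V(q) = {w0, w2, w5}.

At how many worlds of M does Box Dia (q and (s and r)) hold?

Let φ = Box Dia (q and (s and r)). Evaluate φ at each world:
  w0 (successors {w4, w5}): φ is false.
  w1 (successors {w4, w5}): φ is false.
  w2 (successors {w0, w2, w3, w5}): φ is false.
  w3 (successors {w1, w2, w3, w5}): φ is false.
  w4 (successors {w1, w4, w5}): φ is false.
  w5 (successors ∅): φ is true.
For instance, at w0:
  At w0: Box Dia (q and (s and r)) requires Dia (q and (s and r)) at every successor {w4, w5}.
    Dia (q and (s and r)) fails at w4, so Box Dia (q and (s and r)) is false at w0.
      At w4: Dia (q and (s and r)) requires q and (s and r) at some successor in {w1, w4, w5}.
        At w1: q and (s and r) is false.
        At w4: q and (s and r) is false.
        At w5: q and (s and r) is false.
      So Dia (q and (s and r)) is false at w4.
Satisfying worlds: {w5}

1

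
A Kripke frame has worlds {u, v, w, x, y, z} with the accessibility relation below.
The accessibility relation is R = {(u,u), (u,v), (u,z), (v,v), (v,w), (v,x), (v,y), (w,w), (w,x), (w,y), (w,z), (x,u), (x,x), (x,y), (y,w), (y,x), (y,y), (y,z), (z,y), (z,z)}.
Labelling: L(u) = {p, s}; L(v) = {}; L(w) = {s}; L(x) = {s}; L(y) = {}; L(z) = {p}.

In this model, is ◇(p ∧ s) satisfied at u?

At u: ◇(p ∧ s) requires p ∧ s at some successor in {u, v, z}.
  p ∧ s holds at u, so ◇(p ∧ s) is true at u.

Yes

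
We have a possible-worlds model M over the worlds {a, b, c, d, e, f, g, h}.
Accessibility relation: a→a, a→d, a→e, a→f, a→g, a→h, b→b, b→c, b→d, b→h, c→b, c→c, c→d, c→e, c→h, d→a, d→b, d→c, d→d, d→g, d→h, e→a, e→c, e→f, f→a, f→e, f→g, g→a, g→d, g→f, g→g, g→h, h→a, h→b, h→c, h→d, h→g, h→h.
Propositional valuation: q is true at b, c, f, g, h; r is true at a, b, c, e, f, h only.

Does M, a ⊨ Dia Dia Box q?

No

At a: Dia Dia Box q requires Dia Box q at some successor in {a, d, e, f, g, h}.
  At a: Dia Box q is false.
  At d: Dia Box q is false.
  At e: Dia Box q is false.
  At f: Dia Box q is false.
  At g: Dia Box q is false.
  At h: Dia Box q is false.
So Dia Dia Box q is false at a.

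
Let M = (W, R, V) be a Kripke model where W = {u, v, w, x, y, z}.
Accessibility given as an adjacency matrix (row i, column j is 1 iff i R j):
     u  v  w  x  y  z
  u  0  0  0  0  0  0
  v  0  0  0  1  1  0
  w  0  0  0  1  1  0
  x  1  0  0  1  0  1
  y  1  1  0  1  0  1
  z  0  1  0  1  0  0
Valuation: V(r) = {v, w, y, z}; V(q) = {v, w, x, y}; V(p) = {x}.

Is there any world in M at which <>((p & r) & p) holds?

Let φ = <>((p & r) & p). Evaluate φ at each world:
  u (successors ∅): φ is false.
  v (successors {x, y}): φ is false.
  w (successors {x, y}): φ is false.
  x (successors {u, x, z}): φ is false.
  y (successors {u, v, x, z}): φ is false.
  z (successors {v, x}): φ is false.
For instance, at x:
  At x: <>((p & r) & p) requires (p & r) & p at some successor in {u, x, z}.
    At u: (p & r) & p is false.
    At x: (p & r) & p is false.
    At z: (p & r) & p is false.
  So <>((p & r) & p) is false at x.

No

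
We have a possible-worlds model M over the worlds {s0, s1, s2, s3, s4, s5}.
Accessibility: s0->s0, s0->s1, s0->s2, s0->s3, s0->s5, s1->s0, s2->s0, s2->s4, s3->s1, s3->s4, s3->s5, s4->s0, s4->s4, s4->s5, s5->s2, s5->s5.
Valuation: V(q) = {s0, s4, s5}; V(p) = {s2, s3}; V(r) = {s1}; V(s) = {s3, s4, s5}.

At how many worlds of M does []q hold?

Let φ = []q. Evaluate φ at each world:
  s0 (successors {s0, s1, s2, s3, s5}): φ is false.
  s1 (successors {s0}): φ is true.
  s2 (successors {s0, s4}): φ is true.
  s3 (successors {s1, s4, s5}): φ is false.
  s4 (successors {s0, s4, s5}): φ is true.
  s5 (successors {s2, s5}): φ is false.
For instance, at s5:
  At s5: []q requires q at every successor {s2, s5}.
    q fails at s2, so []q is false at s5.
Satisfying worlds: {s1, s2, s4}

3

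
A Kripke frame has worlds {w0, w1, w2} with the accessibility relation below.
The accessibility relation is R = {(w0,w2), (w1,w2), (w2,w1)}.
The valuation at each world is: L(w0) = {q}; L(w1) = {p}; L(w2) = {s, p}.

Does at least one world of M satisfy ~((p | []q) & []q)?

Yes

Let φ = ~((p | []q) & []q). Evaluate φ at each world:
  w0 (successors {w2}): φ is true.
  w1 (successors {w2}): φ is true.
  w2 (successors {w1}): φ is true.
Detail at w0 (witness):
  At w0: (p | []q) & []q is false, so ~((p | []q) & []q) is true.
    At w0: p | []q is false, []q is false, so (p | []q) & []q is false.
      At w0: p is false, []q is false, so p | []q is false.
      At w0: []q requires q at every successor {w2}.
        q fails at w2, so []q is false at w0.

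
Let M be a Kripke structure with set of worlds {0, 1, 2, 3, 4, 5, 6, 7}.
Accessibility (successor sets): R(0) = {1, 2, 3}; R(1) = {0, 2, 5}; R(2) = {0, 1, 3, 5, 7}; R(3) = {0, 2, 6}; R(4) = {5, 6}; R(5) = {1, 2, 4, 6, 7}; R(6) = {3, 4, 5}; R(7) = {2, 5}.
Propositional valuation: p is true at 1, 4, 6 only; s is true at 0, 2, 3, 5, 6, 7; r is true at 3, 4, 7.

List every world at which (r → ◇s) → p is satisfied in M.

Recall that ◇ψ holds at a world iff ψ holds at some accessible world.
Let φ = (r → ◇s) → p. Evaluate φ at each world:
  0 (successors {1, 2, 3}): φ is false.
  1 (successors {0, 2, 5}): φ is true.
  2 (successors {0, 1, 3, 5, 7}): φ is false.
  3 (successors {0, 2, 6}): φ is false.
  4 (successors {5, 6}): φ is true.
  5 (successors {1, 2, 4, 6, 7}): φ is false.
  6 (successors {3, 4, 5}): φ is true.
  7 (successors {2, 5}): φ is false.
For instance, at 7:
  At 7: r → ◇s is true, p is false, so (r → ◇s) → p is false.
    At 7: r is true, ◇s is true, so r → ◇s is true.
      At 7: ◇s requires s at some successor in {2, 5}.
        s holds at 2, so ◇s is true at 7.
Satisfying worlds: {1, 4, 6}

1, 4, 6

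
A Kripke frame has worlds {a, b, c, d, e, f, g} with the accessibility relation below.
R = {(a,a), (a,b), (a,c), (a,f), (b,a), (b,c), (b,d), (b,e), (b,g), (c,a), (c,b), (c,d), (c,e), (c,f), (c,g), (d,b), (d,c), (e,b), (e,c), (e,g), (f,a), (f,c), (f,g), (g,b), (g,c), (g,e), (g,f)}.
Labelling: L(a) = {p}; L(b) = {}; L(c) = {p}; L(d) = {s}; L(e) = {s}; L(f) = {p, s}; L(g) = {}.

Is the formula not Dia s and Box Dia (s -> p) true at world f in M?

Yes

At f: not Dia s is true, Box Dia (s -> p) is true, so not Dia s and Box Dia (s -> p) is true.
  At f: Dia s is false, so not Dia s is true.
    At f: Dia s requires s at some successor in {a, c, g}.
      At a: s is false.
      At c: s is false.
      At g: s is false.
    So Dia s is false at f.
  At f: Box Dia (s -> p) requires Dia (s -> p) at every successor {a, c, g}.
      At a: Dia (s -> p) requires s -> p at some successor in {a, b, c, f}.
        s -> p holds at a, so Dia (s -> p) is true at a.
      At c: Dia (s -> p) requires s -> p at some successor in {a, b, d, e, f, g}.
        s -> p holds at a, so Dia (s -> p) is true at c.
      At g: Dia (s -> p) requires s -> p at some successor in {b, c, e, f}.
        s -> p holds at b, so Dia (s -> p) is true at g.
  So Box Dia (s -> p) is true at f.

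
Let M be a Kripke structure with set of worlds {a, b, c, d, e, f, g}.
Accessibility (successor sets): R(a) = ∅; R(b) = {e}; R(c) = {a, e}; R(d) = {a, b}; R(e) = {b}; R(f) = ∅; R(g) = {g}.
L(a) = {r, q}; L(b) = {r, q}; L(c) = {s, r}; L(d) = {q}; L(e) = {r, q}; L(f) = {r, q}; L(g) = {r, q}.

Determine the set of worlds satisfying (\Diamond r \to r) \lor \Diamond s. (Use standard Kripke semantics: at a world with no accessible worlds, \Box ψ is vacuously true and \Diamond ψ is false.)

a, b, c, e, f, g

Let φ = (\Diamond r \to r) \lor \Diamond s. Evaluate φ at each world:
  a (successors ∅): φ is true.
  b (successors {e}): φ is true.
  c (successors {a, e}): φ is true.
  d (successors {a, b}): φ is false.
  e (successors {b}): φ is true.
  f (successors ∅): φ is true.
  g (successors {g}): φ is true.
For instance, at b:
  At b: \Diamond r \to r is true, \Diamond s is false, so (\Diamond r \to r) \lor \Diamond s is true.
    At b: \Diamond r is true, r is true, so \Diamond r \to r is true.
      At b: \Diamond r requires r at some successor in {e}.
        r holds at e, so \Diamond r is true at b.
    At b: \Diamond s requires s at some successor in {e}.
      At e: s is false.
    So \Diamond s is false at b.
Satisfying worlds: {a, b, c, e, f, g}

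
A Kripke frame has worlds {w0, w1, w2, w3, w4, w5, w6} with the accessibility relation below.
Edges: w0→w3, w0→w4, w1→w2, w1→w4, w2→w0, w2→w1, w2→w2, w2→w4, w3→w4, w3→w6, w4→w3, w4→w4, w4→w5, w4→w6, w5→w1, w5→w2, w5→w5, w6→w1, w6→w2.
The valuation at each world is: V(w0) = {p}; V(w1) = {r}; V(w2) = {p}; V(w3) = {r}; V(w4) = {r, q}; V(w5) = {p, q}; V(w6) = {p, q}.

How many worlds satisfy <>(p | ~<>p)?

Let φ = <>(p | ~<>p). Evaluate φ at each world:
  w0 (successors {w3, w4}): φ is false.
  w1 (successors {w2, w4}): φ is true.
  w2 (successors {w0, w1, w2, w4}): φ is true.
  w3 (successors {w4, w6}): φ is true.
  w4 (successors {w3, w4, w5, w6}): φ is true.
  w5 (successors {w1, w2, w5}): φ is true.
  w6 (successors {w1, w2}): φ is true.
For instance, at w5:
  At w5: <>(p | ~<>p) requires p | ~<>p at some successor in {w1, w2, w5}.
    p | ~<>p holds at w2, so <>(p | ~<>p) is true at w5.
      At w2: p is true, ~<>p is false, so p | ~<>p is true.
Satisfying worlds: {w1, w2, w3, w4, w5, w6}

6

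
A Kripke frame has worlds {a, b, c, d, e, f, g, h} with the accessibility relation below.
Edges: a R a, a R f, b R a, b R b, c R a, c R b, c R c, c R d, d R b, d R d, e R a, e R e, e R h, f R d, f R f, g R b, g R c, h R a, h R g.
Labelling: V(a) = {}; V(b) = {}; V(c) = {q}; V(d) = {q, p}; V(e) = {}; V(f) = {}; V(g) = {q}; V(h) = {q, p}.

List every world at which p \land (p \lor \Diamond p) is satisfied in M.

d, h

Recall that \Diamond ψ holds at a world iff ψ holds at some accessible world.
Let φ = p \land (p \lor \Diamond p). Evaluate φ at each world:
  a (successors {a, f}): φ is false.
  b (successors {a, b}): φ is false.
  c (successors {a, b, c, d}): φ is false.
  d (successors {b, d}): φ is true.
  e (successors {a, e, h}): φ is false.
  f (successors {d, f}): φ is false.
  g (successors {b, c}): φ is false.
  h (successors {a, g}): φ is true.
For instance, at g:
  At g: p is false, p \lor \Diamond p is false, so p \land (p \lor \Diamond p) is false.
    At g: p is false, \Diamond p is false, so p \lor \Diamond p is false.
      At g: \Diamond p requires p at some successor in {b, c}.
        At b: p is false.
        At c: p is false.
      So \Diamond p is false at g.
Satisfying worlds: {d, h}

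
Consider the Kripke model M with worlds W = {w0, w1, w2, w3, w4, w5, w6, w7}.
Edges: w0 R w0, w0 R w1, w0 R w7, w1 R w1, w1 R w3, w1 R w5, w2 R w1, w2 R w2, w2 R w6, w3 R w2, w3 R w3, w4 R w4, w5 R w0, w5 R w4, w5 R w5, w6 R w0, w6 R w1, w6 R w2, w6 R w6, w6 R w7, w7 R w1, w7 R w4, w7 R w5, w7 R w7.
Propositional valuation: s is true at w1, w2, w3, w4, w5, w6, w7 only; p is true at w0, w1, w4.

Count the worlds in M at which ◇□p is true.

3

Let φ = ◇□p. Evaluate φ at each world:
  w0 (successors {w0, w1, w7}): φ is false.
  w1 (successors {w1, w3, w5}): φ is false.
  w2 (successors {w1, w2, w6}): φ is false.
  w3 (successors {w2, w3}): φ is false.
  w4 (successors {w4}): φ is true.
  w5 (successors {w0, w4, w5}): φ is true.
  w6 (successors {w0, w1, w2, w6, w7}): φ is false.
  w7 (successors {w1, w4, w5, w7}): φ is true.
For instance, at w4:
  At w4: ◇□p requires □p at some successor in {w4}.
    □p holds at w4, so ◇□p is true at w4.
      At w4: □p requires p at every successor {w4}.
        At w4: p is true.
      So □p is true at w4.
Satisfying worlds: {w4, w5, w7}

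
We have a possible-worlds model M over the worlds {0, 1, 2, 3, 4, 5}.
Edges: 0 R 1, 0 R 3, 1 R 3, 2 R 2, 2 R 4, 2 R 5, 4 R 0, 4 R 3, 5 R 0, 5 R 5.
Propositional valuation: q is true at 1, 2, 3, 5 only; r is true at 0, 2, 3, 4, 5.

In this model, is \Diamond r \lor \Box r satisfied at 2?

At 2: \Diamond r is true, \Box r is true, so \Diamond r \lor \Box r is true.
  At 2: \Diamond r requires r at some successor in {2, 4, 5}.
    r holds at 2, so \Diamond r is true at 2.
  At 2: \Box r requires r at every successor {2, 4, 5}.
    At 2: r is true.
    At 4: r is true.
    At 5: r is true.
  So \Box r is true at 2.

Yes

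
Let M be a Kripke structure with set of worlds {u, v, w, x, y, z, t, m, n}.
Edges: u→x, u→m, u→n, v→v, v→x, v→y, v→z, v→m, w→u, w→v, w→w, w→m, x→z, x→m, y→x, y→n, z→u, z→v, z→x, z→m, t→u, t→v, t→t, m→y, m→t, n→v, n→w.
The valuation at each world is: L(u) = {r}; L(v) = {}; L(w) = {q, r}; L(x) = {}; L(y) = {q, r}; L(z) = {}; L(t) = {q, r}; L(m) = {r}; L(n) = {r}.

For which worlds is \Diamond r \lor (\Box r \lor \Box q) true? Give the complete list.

Let φ = \Diamond r \lor (\Box r \lor \Box q). Evaluate φ at each world:
  u (successors {x, m, n}): φ is true.
  v (successors {v, x, y, z, m}): φ is true.
  w (successors {u, v, w, m}): φ is true.
  x (successors {z, m}): φ is true.
  y (successors {x, n}): φ is true.
  z (successors {u, v, x, m}): φ is true.
  t (successors {u, v, t}): φ is true.
  m (successors {y, t}): φ is true.
  n (successors {v, w}): φ is true.
For instance, at m:
  At m: \Diamond r is true, \Box r \lor \Box q is true, so \Diamond r \lor (\Box r \lor \Box q) is true.
    At m: \Diamond r requires r at some successor in {y, t}.
      r holds at y, so \Diamond r is true at m.
    At m: \Box r is true, \Box q is true, so \Box r \lor \Box q is true.
      At m: \Box r requires r at every successor {y, t}.
        At y: r is true.
        At t: r is true.
      So \Box r is true at m.
      At m: \Box q requires q at every successor {y, t}.
        At y: q is true.
        At t: q is true.
      So \Box q is true at m.
Satisfying worlds: {u, v, w, x, y, z, t, m, n}

u, v, w, x, y, z, t, m, n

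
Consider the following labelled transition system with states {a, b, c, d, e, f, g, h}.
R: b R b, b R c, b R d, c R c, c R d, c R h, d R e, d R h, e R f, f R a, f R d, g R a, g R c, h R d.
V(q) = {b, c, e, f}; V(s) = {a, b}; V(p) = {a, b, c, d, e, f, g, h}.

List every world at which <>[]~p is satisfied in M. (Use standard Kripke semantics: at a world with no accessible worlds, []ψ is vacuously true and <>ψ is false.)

f, g

Let φ = <>[]~p. Evaluate φ at each world:
  a (successors ∅): φ is false.
  b (successors {b, c, d}): φ is false.
  c (successors {c, d, h}): φ is false.
  d (successors {e, h}): φ is false.
  e (successors {f}): φ is false.
  f (successors {a, d}): φ is true.
  g (successors {a, c}): φ is true.
  h (successors {d}): φ is false.
For instance, at f:
  At f: <>[]~p requires []~p at some successor in {a, d}.
    []~p holds at a, so <>[]~p is true at f.
      At a: no accessible worlds, so []~p holds vacuously.
Satisfying worlds: {f, g}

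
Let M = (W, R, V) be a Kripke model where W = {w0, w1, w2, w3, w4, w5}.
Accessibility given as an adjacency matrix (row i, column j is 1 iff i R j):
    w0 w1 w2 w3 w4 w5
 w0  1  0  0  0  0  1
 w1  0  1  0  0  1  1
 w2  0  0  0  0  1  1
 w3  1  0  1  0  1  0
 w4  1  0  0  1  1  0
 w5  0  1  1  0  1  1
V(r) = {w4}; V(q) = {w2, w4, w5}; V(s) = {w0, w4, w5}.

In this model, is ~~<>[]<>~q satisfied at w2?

Yes

At w2: ~<>[]<>~q is false, so ~~<>[]<>~q is true.
  At w2: <>[]<>~q is true, so ~<>[]<>~q is false.
    At w2: <>[]<>~q requires []<>~q at some successor in {w4, w5}.
      []<>~q holds at w4, so <>[]<>~q is true at w2.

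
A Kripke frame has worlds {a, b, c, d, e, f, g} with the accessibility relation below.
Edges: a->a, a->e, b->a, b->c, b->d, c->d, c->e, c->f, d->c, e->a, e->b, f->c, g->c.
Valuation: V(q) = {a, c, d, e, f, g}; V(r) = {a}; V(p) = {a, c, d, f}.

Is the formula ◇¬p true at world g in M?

Recall that ◇ψ holds at a world iff ψ holds at some accessible world.
At g: ◇¬p requires ¬p at some successor in {c}.
  At c: ¬p is false.
So ◇¬p is false at g.

No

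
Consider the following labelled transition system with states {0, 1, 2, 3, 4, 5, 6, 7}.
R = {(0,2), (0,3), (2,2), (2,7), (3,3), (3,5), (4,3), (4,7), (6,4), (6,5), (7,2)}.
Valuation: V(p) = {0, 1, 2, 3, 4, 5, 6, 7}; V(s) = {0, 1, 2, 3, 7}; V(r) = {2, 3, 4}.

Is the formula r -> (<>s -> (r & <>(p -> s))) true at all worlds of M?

Let φ = r -> (<>s -> (r & <>(p -> s))). Evaluate φ at each world:
  0 (successors {2, 3}): φ is true.
  1 (successors ∅): φ is true.
  2 (successors {2, 7}): φ is true.
  3 (successors {3, 5}): φ is true.
  4 (successors {3, 7}): φ is true.
  5 (successors ∅): φ is true.
  6 (successors {4, 5}): φ is true.
  7 (successors {2}): φ is true.
For instance, at 0:
  At 0: r is false, <>s -> (r & <>(p -> s)) is false, so r -> (<>s -> (r & <>(p -> s))) is true.
    At 0: <>s is true, r & <>(p -> s) is false, so <>s -> (r & <>(p -> s)) is false.
      At 0: <>s requires s at some successor in {2, 3}.
        s holds at 2, so <>s is true at 0.
      At 0: r is false, <>(p -> s) is true, so r & <>(p -> s) is false.

Yes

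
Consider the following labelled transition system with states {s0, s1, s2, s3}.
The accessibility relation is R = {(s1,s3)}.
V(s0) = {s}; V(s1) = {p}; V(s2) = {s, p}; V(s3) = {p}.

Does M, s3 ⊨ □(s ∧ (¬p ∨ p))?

Yes

At s3: no accessible worlds, so □(s ∧ (¬p ∨ p)) holds vacuously.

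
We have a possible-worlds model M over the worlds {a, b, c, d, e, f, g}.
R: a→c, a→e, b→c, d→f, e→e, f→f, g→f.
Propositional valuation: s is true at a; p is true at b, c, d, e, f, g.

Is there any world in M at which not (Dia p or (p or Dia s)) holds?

No

Let φ = not (Dia p or (p or Dia s)). Evaluate φ at each world:
  a (successors {c, e}): φ is false.
  b (successors {c}): φ is false.
  c (successors ∅): φ is false.
  d (successors {f}): φ is false.
  e (successors {e}): φ is false.
  f (successors {f}): φ is false.
  g (successors {f}): φ is false.
For instance, at d:
  At d: Dia p or (p or Dia s) is true, so not (Dia p or (p or Dia s)) is false.
    At d: Dia p is true, p or Dia s is true, so Dia p or (p or Dia s) is true.
      At d: Dia p requires p at some successor in {f}.
        p holds at f, so Dia p is true at d.
      At d: p is true, Dia s is false, so p or Dia s is true.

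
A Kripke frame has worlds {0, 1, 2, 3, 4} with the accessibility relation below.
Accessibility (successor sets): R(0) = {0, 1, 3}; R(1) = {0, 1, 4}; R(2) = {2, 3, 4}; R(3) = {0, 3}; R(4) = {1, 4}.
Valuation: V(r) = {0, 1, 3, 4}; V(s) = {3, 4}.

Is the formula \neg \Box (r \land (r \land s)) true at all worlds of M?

Recall that \Box ψ holds at a world iff ψ holds at every accessible world, and \Diamond ψ holds iff ψ holds at some accessible world.
Let φ = \neg \Box (r \land (r \land s)). Evaluate φ at each world:
  0 (successors {0, 1, 3}): φ is true.
  1 (successors {0, 1, 4}): φ is true.
  2 (successors {2, 3, 4}): φ is true.
  3 (successors {0, 3}): φ is true.
  4 (successors {1, 4}): φ is true.
For instance, at 1:
  At 1: \Box (r \land (r \land s)) is false, so \neg \Box (r \land (r \land s)) is true.
    At 1: \Box (r \land (r \land s)) requires r \land (r \land s) at every successor {0, 1, 4}.
      r \land (r \land s) fails at 0, so \Box (r \land (r \land s)) is false at 1.

Yes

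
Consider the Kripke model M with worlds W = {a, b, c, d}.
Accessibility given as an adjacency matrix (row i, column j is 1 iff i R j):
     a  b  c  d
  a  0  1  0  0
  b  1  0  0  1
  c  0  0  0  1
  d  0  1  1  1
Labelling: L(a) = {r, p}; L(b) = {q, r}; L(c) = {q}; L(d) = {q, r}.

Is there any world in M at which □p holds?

No

Let φ = □p. Evaluate φ at each world:
  a (successors {b}): φ is false.
  b (successors {a, d}): φ is false.
  c (successors {d}): φ is false.
  d (successors {b, c, d}): φ is false.
For instance, at b:
  At b: □p requires p at every successor {a, d}.
    p fails at d, so □p is false at b.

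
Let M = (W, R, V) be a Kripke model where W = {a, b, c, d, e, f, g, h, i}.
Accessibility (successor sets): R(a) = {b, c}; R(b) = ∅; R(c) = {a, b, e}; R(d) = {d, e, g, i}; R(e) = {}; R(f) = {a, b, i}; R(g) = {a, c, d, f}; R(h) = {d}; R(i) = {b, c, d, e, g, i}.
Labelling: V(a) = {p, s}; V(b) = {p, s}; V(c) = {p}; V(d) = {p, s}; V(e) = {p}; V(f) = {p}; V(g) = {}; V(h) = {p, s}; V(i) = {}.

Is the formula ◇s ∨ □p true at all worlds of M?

Yes

Let φ = ◇s ∨ □p. Evaluate φ at each world:
  a (successors {b, c}): φ is true.
  b (successors ∅): φ is true.
  c (successors {a, b, e}): φ is true.
  d (successors {d, e, g, i}): φ is true.
  e (successors ∅): φ is true.
  f (successors {a, b, i}): φ is true.
  g (successors {a, c, d, f}): φ is true.
  h (successors {d}): φ is true.
  i (successors {b, c, d, e, g, i}): φ is true.
For instance, at h:
  At h: ◇s is true, □p is true, so ◇s ∨ □p is true.
    At h: ◇s requires s at some successor in {d}.
      s holds at d, so ◇s is true at h.
    At h: □p requires p at every successor {d}.
      At d: p is true.
    So □p is true at h.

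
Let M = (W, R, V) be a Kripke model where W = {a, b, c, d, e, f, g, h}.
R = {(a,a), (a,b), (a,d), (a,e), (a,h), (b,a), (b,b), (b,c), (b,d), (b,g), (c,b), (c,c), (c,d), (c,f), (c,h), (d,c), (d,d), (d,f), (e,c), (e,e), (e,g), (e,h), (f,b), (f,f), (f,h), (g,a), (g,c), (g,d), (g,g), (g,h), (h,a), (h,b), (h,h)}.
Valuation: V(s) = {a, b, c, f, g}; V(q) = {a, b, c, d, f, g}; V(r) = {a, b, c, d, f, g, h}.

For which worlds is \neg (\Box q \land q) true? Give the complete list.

Recall that \Box ψ holds at a world iff ψ holds at every accessible world, and \Diamond ψ holds iff ψ holds at some accessible world.
Let φ = \neg (\Box q \land q). Evaluate φ at each world:
  a (successors {a, b, d, e, h}): φ is true.
  b (successors {a, b, c, d, g}): φ is false.
  c (successors {b, c, d, f, h}): φ is true.
  d (successors {c, d, f}): φ is false.
  e (successors {c, e, g, h}): φ is true.
  f (successors {b, f, h}): φ is true.
  g (successors {a, c, d, g, h}): φ is true.
  h (successors {a, b, h}): φ is true.
For instance, at a:
  At a: \Box q \land q is false, so \neg (\Box q \land q) is true.
    At a: \Box q is false, q is true, so \Box q \land q is false.
      At a: \Box q requires q at every successor {a, b, d, e, h}.
        q fails at e, so \Box q is false at a.
Satisfying worlds: {a, c, e, f, g, h}

a, c, e, f, g, h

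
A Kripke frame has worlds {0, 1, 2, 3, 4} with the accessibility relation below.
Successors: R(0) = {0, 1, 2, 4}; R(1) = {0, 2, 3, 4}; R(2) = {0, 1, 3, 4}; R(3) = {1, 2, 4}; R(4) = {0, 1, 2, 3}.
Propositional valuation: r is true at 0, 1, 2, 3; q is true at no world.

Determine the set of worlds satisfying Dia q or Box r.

Let φ = Dia q or Box r. Evaluate φ at each world:
  0 (successors {0, 1, 2, 4}): φ is false.
  1 (successors {0, 2, 3, 4}): φ is false.
  2 (successors {0, 1, 3, 4}): φ is false.
  3 (successors {1, 2, 4}): φ is false.
  4 (successors {0, 1, 2, 3}): φ is true.
For instance, at 3:
  At 3: Dia q is false, Box r is false, so Dia q or Box r is false.
    At 3: Dia q requires q at some successor in {1, 2, 4}.
      At 1: q is false.
      At 2: q is false.
      At 4: q is false.
    So Dia q is false at 3.
    At 3: Box r requires r at every successor {1, 2, 4}.
      r fails at 4, so Box r is false at 3.
Satisfying worlds: {4}

4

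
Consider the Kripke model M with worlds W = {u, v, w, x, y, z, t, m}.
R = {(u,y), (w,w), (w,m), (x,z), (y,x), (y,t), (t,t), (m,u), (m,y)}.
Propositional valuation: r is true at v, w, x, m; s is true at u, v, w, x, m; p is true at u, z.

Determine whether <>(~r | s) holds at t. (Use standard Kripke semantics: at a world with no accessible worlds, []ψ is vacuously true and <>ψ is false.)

At t: <>(~r | s) requires ~r | s at some successor in {t}.
  ~r | s holds at t, so <>(~r | s) is true at t.

Yes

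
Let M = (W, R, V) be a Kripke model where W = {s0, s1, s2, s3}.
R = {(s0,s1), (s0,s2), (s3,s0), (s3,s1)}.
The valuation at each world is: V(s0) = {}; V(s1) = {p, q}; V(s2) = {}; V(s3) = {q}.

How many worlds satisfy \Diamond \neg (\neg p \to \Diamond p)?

1

Let φ = \Diamond \neg (\neg p \to \Diamond p). Evaluate φ at each world:
  s0 (successors {s1, s2}): φ is true.
  s1 (successors ∅): φ is false.
  s2 (successors ∅): φ is false.
  s3 (successors {s0, s1}): φ is false.
For instance, at s0:
  At s0: \Diamond \neg (\neg p \to \Diamond p) requires \neg (\neg p \to \Diamond p) at some successor in {s1, s2}.
    \neg (\neg p \to \Diamond p) holds at s2, so \Diamond \neg (\neg p \to \Diamond p) is true at s0.
      At s2: \neg p \to \Diamond p is false, so \neg (\neg p \to \Diamond p) is true.
Satisfying worlds: {s0}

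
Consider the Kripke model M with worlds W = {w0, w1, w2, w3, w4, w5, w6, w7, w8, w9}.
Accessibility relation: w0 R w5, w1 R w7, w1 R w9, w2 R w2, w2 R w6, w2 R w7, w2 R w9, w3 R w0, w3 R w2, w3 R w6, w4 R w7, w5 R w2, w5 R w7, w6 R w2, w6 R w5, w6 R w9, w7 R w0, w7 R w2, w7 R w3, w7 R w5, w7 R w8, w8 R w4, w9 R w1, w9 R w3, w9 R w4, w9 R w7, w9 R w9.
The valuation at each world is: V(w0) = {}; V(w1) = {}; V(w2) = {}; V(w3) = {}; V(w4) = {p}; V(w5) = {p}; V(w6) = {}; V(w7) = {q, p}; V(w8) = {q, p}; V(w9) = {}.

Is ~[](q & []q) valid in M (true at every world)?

Let φ = ~[](q & []q). Evaluate φ at each world:
  w0 (successors {w5}): φ is true.
  w1 (successors {w7, w9}): φ is true.
  w2 (successors {w2, w6, w7, w9}): φ is true.
  w3 (successors {w0, w2, w6}): φ is true.
  w4 (successors {w7}): φ is true.
  w5 (successors {w2, w7}): φ is true.
  w6 (successors {w2, w5, w9}): φ is true.
  w7 (successors {w0, w2, w3, w5, w8}): φ is true.
  w8 (successors {w4}): φ is true.
  w9 (successors {w1, w3, w4, w7, w9}): φ is true.
For instance, at w6:
  At w6: [](q & []q) is false, so ~[](q & []q) is true.
    At w6: [](q & []q) requires q & []q at every successor {w2, w5, w9}.
      q & []q fails at w2, so [](q & []q) is false at w6.

Yes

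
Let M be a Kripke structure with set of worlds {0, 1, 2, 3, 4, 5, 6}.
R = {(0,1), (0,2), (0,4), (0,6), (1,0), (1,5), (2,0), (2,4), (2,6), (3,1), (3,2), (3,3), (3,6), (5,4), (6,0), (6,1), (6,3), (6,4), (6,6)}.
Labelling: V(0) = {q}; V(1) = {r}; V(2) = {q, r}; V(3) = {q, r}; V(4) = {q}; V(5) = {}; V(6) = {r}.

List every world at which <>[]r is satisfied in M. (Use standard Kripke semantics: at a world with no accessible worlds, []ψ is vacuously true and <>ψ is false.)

Let φ = <>[]r. Evaluate φ at each world:
  0 (successors {1, 2, 4, 6}): φ is true.
  1 (successors {0, 5}): φ is false.
  2 (successors {0, 4, 6}): φ is true.
  3 (successors {1, 2, 3, 6}): φ is true.
  4 (successors ∅): φ is false.
  5 (successors {4}): φ is true.
  6 (successors {0, 1, 3, 4, 6}): φ is true.
For instance, at 2:
  At 2: <>[]r requires []r at some successor in {0, 4, 6}.
    []r holds at 4, so <>[]r is true at 2.
      At 4: no accessible worlds, so []r holds vacuously.
Satisfying worlds: {0, 2, 3, 5, 6}

0, 2, 3, 5, 6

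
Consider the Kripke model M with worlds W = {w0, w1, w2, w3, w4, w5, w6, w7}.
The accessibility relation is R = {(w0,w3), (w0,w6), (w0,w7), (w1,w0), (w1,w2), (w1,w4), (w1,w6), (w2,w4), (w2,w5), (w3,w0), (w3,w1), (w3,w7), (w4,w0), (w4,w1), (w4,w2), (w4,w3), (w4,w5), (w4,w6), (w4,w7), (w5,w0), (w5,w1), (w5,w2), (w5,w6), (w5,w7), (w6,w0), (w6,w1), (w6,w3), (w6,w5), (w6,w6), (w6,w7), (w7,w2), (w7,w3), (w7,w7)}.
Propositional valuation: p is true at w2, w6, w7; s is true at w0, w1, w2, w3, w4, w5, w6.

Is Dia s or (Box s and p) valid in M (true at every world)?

Yes

Let φ = Dia s or (Box s and p). Evaluate φ at each world:
  w0 (successors {w3, w6, w7}): φ is true.
  w1 (successors {w0, w2, w4, w6}): φ is true.
  w2 (successors {w4, w5}): φ is true.
  w3 (successors {w0, w1, w7}): φ is true.
  w4 (successors {w0, w1, w2, w3, w5, w6, w7}): φ is true.
  w5 (successors {w0, w1, w2, w6, w7}): φ is true.
  w6 (successors {w0, w1, w3, w5, w6, w7}): φ is true.
  w7 (successors {w2, w3, w7}): φ is true.
For instance, at w6:
  At w6: Dia s is true, Box s and p is false, so Dia s or (Box s and p) is true.
    At w6: Dia s requires s at some successor in {w0, w1, w3, w5, w6, w7}.
      s holds at w0, so Dia s is true at w6.
    At w6: Box s is false, p is true, so Box s and p is false.
      At w6: Box s requires s at every successor {w0, w1, w3, w5, w6, w7}.
        s fails at w7, so Box s is false at w6.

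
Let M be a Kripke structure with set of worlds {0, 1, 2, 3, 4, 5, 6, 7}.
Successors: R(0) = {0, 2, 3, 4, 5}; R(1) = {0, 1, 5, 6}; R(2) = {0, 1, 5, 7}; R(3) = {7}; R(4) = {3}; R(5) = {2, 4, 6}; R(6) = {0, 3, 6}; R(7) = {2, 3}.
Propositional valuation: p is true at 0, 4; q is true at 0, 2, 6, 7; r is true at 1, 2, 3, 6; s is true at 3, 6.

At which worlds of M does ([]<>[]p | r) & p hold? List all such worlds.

Let φ = ([]<>[]p | r) & p. Evaluate φ at each world:
  0 (successors {0, 2, 3, 4, 5}): φ is false.
  1 (successors {0, 1, 5, 6}): φ is false.
  2 (successors {0, 1, 5, 7}): φ is false.
  3 (successors {7}): φ is false.
  4 (successors {3}): φ is false.
  5 (successors {2, 4, 6}): φ is false.
  6 (successors {0, 3, 6}): φ is false.
  7 (successors {2, 3}): φ is false.
For instance, at 7:
  At 7: []<>[]p | r is false, p is false, so ([]<>[]p | r) & p is false.
    At 7: []<>[]p is false, r is false, so []<>[]p | r is false.
      At 7: []<>[]p requires <>[]p at every successor {2, 3}.
        <>[]p fails at 2, so []<>[]p is false at 7.
Satisfying worlds: none.

none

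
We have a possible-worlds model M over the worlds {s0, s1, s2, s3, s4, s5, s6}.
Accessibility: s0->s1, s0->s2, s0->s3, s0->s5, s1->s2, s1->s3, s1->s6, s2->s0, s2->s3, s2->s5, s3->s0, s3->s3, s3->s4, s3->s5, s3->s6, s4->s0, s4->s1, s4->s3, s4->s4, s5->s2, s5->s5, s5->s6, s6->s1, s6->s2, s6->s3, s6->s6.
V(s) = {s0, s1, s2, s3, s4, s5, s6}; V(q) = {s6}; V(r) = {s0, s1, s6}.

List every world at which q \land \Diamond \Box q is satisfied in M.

Let φ = q \land \Diamond \Box q. Evaluate φ at each world:
  s0 (successors {s1, s2, s3, s5}): φ is false.
  s1 (successors {s2, s3, s6}): φ is false.
  s2 (successors {s0, s3, s5}): φ is false.
  s3 (successors {s0, s3, s4, s5, s6}): φ is false.
  s4 (successors {s0, s1, s3, s4}): φ is false.
  s5 (successors {s2, s5, s6}): φ is false.
  s6 (successors {s1, s2, s3, s6}): φ is false.
For instance, at s6:
  At s6: q is true, \Diamond \Box q is false, so q \land \Diamond \Box q is false.
    At s6: \Diamond \Box q requires \Box q at some successor in {s1, s2, s3, s6}.
      At s1: \Box q is false.
      At s2: \Box q is false.
      At s3: \Box q is false.
      At s6: \Box q is false.
    So \Diamond \Box q is false at s6.
Satisfying worlds: none.

none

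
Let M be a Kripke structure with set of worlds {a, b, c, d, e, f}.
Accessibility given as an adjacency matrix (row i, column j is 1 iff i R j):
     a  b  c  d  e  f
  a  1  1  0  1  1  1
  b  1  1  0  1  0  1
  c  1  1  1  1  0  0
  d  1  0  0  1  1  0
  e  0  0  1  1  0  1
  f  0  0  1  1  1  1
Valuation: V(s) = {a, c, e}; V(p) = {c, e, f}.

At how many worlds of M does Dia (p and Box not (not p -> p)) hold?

0

Let φ = Dia (p and Box not (not p -> p)). Evaluate φ at each world:
  a (successors {a, b, d, e, f}): φ is false.
  b (successors {a, b, d, f}): φ is false.
  c (successors {a, b, c, d}): φ is false.
  d (successors {a, d, e}): φ is false.
  e (successors {c, d, f}): φ is false.
  f (successors {c, d, e, f}): φ is false.
For instance, at c:
  At c: Dia (p and Box not (not p -> p)) requires p and Box not (not p -> p) at some successor in {a, b, c, d}.
    At a: p and Box not (not p -> p) is false.
    At b: p and Box not (not p -> p) is false.
    At c: p and Box not (not p -> p) is false.
    At d: p and Box not (not p -> p) is false.
  So Dia (p and Box not (not p -> p)) is false at c.
Satisfying worlds: none.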